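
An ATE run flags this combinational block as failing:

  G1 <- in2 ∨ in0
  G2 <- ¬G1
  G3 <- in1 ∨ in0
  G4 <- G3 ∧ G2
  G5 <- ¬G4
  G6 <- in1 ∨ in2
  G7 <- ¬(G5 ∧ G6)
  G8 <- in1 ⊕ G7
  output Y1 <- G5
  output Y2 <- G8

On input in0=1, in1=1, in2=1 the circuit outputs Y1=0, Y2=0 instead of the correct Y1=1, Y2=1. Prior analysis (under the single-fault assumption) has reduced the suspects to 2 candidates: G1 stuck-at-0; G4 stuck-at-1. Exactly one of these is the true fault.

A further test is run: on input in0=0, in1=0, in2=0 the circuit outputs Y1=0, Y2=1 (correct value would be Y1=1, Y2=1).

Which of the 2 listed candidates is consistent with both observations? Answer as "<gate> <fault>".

G4 stuck-at-1

Evaluate each candidate on input in0=0, in1=0, in2=0:
  G1 stuck-at-0: G1=0 [stuck-at-0], G2=1, G3=0, G4=0, G5=1, G6=0, G7=1, G8=1 → Y1=1, Y2=1 — eliminated
  G4 stuck-at-1: G1=0, G2=1, G3=0, G4=1 [stuck-at-1], G5=0, G6=0, G7=1, G8=1 → Y1=0, Y2=1 — matches
Only G4 stuck-at-1 reproduces the observed Y1=0, Y2=1.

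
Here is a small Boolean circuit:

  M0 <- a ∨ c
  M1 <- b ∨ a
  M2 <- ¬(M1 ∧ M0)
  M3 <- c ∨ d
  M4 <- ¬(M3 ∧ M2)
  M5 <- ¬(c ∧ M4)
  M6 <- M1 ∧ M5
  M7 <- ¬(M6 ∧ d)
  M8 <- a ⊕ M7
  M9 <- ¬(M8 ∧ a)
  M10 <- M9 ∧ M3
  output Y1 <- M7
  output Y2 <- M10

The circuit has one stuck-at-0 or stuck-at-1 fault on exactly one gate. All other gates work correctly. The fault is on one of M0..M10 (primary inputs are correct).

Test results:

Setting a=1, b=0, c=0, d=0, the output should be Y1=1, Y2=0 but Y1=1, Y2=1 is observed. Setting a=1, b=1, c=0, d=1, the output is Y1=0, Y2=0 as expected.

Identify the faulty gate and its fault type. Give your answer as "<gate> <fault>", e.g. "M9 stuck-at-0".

Fault-free values for test 1 (a=1, b=0, c=0, d=0): M0=1, M1=1, M2=0, M3=0, M4=1, M5=1, M6=1, M7=1, M8=0, M9=1, M10=0, giving Y1=1, Y2=0. Observed Y1=1, Y2=1.
Test 1: faults giving observed Y1=1, Y2=1 are {M3 stuck-at-1, M10 stuck-at-1}.
Test 2 (a=1, b=1, c=0, d=1): fault-free M0=1, M1=1, M2=0, M3=1, M4=1, M5=1, M6=1, M7=0, M8=1, M9=0, M10=0 → Y1=0, Y2=0; observed Y1=0, Y2=0. Eliminates M10 stuck-at-1.
Only M3 stuck-at-1 is consistent with every test.

M3 stuck-at-1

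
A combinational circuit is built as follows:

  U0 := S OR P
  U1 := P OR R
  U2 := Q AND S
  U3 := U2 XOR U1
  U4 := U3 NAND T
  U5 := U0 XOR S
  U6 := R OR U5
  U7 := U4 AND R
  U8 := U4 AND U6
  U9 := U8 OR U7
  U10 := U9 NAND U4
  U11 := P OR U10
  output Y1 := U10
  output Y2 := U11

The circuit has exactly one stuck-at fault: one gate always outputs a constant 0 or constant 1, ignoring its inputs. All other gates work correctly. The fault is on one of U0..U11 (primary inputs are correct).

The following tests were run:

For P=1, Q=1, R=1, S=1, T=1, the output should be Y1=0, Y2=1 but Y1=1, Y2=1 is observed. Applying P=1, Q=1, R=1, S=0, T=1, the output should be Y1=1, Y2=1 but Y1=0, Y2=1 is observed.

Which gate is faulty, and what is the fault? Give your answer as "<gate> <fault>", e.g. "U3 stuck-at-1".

U1 stuck-at-0

Fault-free values for test 1 (P=1, Q=1, R=1, S=1, T=1): U0=1, U1=1, U2=1, U3=0, U4=1, U5=0, U6=1, U7=1, U8=1, U9=1, U10=0, U11=1, giving Y1=0, Y2=1. Observed Y1=1, Y2=1.
Test 1: faults giving observed Y1=1, Y2=1 are {U1 stuck-at-0, U2 stuck-at-0, U3 stuck-at-1, U4 stuck-at-0, U9 stuck-at-0, U10 stuck-at-1}.
Test 2 (P=1, Q=1, R=1, S=0, T=1): fault-free U0=1, U1=1, U2=0, U3=1, U4=0, U5=1, U6=1, U7=0, U8=0, U9=0, U10=1, U11=1 → Y1=1, Y2=1; observed Y1=0, Y2=1. Eliminates U2 stuck-at-0, U3 stuck-at-1, U4 stuck-at-0, U9 stuck-at-0, U10 stuck-at-1.
Only U1 stuck-at-0 is consistent with every test.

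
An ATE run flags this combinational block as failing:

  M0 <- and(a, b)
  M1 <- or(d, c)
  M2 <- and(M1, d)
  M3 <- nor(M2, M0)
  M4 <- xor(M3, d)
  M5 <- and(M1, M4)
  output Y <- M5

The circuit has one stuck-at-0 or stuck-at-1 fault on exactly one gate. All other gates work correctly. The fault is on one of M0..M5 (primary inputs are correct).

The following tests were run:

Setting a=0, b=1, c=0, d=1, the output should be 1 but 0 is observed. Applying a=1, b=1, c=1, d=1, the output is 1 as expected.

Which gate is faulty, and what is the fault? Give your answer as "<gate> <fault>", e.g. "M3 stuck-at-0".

M2 stuck-at-0

Fault-free values for test 1 (a=0, b=1, c=0, d=1): M0=0, M1=1, M2=1, M3=0, M4=1, M5=1, giving Y=1. Observed 0.
Test 1: faults giving observed 0 are {M1 stuck-at-0, M2 stuck-at-0, M3 stuck-at-1, M4 stuck-at-0, M5 stuck-at-0}.
Test 2 (a=1, b=1, c=1, d=1): fault-free M0=1, M1=1, M2=1, M3=0, M4=1, M5=1 → 1; observed 1. Eliminates M1 stuck-at-0, M3 stuck-at-1, M4 stuck-at-0, M5 stuck-at-0.
Only M2 stuck-at-0 is consistent with every test.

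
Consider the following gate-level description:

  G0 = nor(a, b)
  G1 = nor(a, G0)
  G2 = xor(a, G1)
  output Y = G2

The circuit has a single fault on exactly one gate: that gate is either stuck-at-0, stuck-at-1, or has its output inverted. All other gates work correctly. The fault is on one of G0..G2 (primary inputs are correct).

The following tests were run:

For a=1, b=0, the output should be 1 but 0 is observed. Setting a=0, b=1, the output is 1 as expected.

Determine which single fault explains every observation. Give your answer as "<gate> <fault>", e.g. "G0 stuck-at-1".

Fault-free values for test 1 (a=1, b=0): G0=0, G1=0, G2=1, giving Y=1. Observed 0.
Test 1: faults giving observed 0 are {G1 stuck-at-1, G1 inverted output, G2 stuck-at-0, G2 inverted output}.
Test 2 (a=0, b=1): fault-free G0=0, G1=1, G2=1 → 1; observed 1. Eliminates G1 inverted output, G2 stuck-at-0, G2 inverted output.
Only G1 stuck-at-1 is consistent with every test.

G1 stuck-at-1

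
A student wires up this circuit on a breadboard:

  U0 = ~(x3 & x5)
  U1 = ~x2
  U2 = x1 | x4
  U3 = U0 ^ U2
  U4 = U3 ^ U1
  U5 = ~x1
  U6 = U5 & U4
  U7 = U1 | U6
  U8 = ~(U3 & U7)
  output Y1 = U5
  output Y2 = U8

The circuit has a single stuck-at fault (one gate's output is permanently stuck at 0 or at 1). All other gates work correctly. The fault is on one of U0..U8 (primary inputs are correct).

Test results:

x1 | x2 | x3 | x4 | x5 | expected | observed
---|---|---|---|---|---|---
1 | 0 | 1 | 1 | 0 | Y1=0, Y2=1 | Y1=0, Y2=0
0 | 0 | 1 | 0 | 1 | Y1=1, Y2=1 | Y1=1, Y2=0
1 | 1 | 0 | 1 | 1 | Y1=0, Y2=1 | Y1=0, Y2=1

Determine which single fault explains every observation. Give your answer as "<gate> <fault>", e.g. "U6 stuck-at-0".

Fault-free values for test 1 (x1=1, x2=0, x3=1, x4=1, x5=0): U0=1, U1=1, U2=1, U3=0, U4=1, U5=0, U6=0, U7=1, U8=1, giving Y1=0, Y2=1. Observed Y1=0, Y2=0.
Test 1: faults giving observed Y1=0, Y2=0 are {U0 stuck-at-0, U2 stuck-at-0, U3 stuck-at-1, U8 stuck-at-0}.
Test 2 (x1=0, x2=0, x3=1, x4=0, x5=1): fault-free U0=0, U1=1, U2=0, U3=0, U4=1, U5=1, U6=1, U7=1, U8=1 → Y1=1, Y2=1; observed Y1=1, Y2=0. Eliminates U0 stuck-at-0, U2 stuck-at-0.
Test 3 (x1=1, x2=1, x3=0, x4=1, x5=1): fault-free U0=1, U1=0, U2=1, U3=0, U4=0, U5=0, U6=0, U7=0, U8=1 → Y1=0, Y2=1; observed Y1=0, Y2=1. Eliminates U8 stuck-at-0.
Only U3 stuck-at-1 is consistent with every test.

U3 stuck-at-1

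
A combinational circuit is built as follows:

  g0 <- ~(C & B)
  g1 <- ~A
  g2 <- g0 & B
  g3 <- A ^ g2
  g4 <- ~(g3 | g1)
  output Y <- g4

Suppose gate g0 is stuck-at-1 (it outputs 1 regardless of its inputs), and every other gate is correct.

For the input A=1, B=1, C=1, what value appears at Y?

Propagate with g0 forced: g0=1 [stuck-at-1], g1=0, g2=1, g3=0, g4=1.
So Y = 1. (Without the fault it would be 0.)

1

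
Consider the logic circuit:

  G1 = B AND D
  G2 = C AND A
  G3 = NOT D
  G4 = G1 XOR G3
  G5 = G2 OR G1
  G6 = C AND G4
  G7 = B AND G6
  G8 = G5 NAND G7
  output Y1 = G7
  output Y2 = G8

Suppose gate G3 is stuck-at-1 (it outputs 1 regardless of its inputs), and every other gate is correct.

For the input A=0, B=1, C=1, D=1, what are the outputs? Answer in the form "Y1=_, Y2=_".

Y1=0, Y2=1

Propagate with G3 forced: G1=1, G2=0, G3=1 [stuck-at-1], G4=0, G5=1, G6=0, G7=0, G8=1.
So the outputs are Y1=0, Y2=1. (Without the fault they would be Y1=1, Y2=0.)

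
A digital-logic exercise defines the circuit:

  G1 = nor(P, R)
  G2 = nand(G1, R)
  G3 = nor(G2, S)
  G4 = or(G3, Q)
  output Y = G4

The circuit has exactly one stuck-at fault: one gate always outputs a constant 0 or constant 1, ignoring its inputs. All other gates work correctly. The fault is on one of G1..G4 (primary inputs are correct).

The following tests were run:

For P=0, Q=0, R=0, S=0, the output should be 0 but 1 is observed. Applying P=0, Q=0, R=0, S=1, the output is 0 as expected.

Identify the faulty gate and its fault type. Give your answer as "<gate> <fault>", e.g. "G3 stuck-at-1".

Fault-free values for test 1 (P=0, Q=0, R=0, S=0): G1=1, G2=1, G3=0, G4=0, giving Y=0. Observed 1.
Test 1: faults giving observed 1 are {G2 stuck-at-0, G3 stuck-at-1, G4 stuck-at-1}.
Test 2 (P=0, Q=0, R=0, S=1): fault-free G1=1, G2=1, G3=0, G4=0 → 0; observed 0. Eliminates G3 stuck-at-1, G4 stuck-at-1.
Only G2 stuck-at-0 is consistent with every test.

G2 stuck-at-0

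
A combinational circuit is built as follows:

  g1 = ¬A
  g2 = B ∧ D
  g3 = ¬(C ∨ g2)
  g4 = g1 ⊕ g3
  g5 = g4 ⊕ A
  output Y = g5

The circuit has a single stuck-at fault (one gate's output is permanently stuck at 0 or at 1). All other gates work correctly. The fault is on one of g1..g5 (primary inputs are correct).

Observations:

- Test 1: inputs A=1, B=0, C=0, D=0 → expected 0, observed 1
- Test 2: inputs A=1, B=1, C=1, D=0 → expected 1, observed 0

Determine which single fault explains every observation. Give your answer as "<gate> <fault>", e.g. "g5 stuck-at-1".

Fault-free values for test 1 (A=1, B=0, C=0, D=0): g1=0, g2=0, g3=1, g4=1, g5=0, giving Y=0. Observed 1.
Test 1: faults giving observed 1 are {g1 stuck-at-1, g2 stuck-at-1, g3 stuck-at-0, g4 stuck-at-0, g5 stuck-at-1}.
Test 2 (A=1, B=1, C=1, D=0): fault-free g1=0, g2=0, g3=0, g4=0, g5=1 → 1; observed 0. Eliminates g2 stuck-at-1, g3 stuck-at-0, g4 stuck-at-0, g5 stuck-at-1.
Only g1 stuck-at-1 is consistent with every test.

g1 stuck-at-1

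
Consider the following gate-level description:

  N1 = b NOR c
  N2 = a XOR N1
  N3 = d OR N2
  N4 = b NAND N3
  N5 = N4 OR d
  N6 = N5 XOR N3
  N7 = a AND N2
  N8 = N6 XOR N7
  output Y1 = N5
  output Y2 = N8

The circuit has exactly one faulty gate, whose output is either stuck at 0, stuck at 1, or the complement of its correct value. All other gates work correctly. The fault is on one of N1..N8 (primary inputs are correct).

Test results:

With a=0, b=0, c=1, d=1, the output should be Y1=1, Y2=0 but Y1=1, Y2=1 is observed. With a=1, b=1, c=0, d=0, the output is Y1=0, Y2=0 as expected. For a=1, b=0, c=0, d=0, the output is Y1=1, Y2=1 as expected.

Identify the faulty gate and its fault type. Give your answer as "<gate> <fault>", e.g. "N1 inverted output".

Fault-free values for test 1 (a=0, b=0, c=1, d=1): N1=0, N2=0, N3=1, N4=1, N5=1, N6=0, N7=0, N8=0, giving Y1=1, Y2=0. Observed Y1=1, Y2=1.
Test 1: faults giving observed Y1=1, Y2=1 are {N3 stuck-at-0, N3 inverted output, N6 stuck-at-1, N6 inverted output, N7 stuck-at-1, N7 inverted output, N8 stuck-at-1, N8 inverted output}.
Test 2 (a=1, b=1, c=0, d=0): fault-free N1=0, N2=1, N3=1, N4=0, N5=0, N6=1, N7=1, N8=0 → Y1=0, Y2=0; observed Y1=0, Y2=0. Eliminates N3 stuck-at-0, N3 inverted output, N6 inverted output, N7 inverted output, N8 stuck-at-1, N8 inverted output.
Test 3 (a=1, b=0, c=0, d=0): fault-free N1=1, N2=0, N3=0, N4=1, N5=1, N6=1, N7=0, N8=1 → Y1=1, Y2=1; observed Y1=1, Y2=1. Eliminates N7 stuck-at-1.
Only N6 stuck-at-1 is consistent with every test.

N6 stuck-at-1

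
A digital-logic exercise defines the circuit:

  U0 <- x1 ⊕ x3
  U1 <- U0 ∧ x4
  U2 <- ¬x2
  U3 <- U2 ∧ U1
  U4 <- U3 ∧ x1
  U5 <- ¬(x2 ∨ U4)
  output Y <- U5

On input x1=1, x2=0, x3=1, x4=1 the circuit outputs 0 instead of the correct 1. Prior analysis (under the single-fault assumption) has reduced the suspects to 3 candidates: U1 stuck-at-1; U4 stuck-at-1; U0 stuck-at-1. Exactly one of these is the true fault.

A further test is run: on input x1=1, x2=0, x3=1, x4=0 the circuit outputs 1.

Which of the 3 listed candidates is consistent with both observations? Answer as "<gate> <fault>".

U0 stuck-at-1

Evaluate each candidate on input x1=1, x2=0, x3=1, x4=0:
  U1 stuck-at-1: U0=0, U1=1 [stuck-at-1], U2=1, U3=1, U4=1, U5=0 → 0 — eliminated
  U4 stuck-at-1: U0=0, U1=0, U2=1, U3=0, U4=1 [stuck-at-1], U5=0 → 0 — eliminated
  U0 stuck-at-1: U0=1 [stuck-at-1], U1=0, U2=1, U3=0, U4=0, U5=1 → 1 — matches
Only U0 stuck-at-1 reproduces the observed 1.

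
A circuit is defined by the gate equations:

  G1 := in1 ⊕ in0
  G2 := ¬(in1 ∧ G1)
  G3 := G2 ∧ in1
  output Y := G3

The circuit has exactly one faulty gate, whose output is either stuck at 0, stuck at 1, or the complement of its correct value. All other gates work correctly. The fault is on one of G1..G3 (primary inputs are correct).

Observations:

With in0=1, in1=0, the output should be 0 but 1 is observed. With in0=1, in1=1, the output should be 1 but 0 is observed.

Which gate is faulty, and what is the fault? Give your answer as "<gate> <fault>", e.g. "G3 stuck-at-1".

Fault-free values for test 1 (in0=1, in1=0): G1=1, G2=1, G3=0, giving Y=0. Observed 1.
Test 1: faults giving observed 1 are {G3 stuck-at-1, G3 inverted output}.
Test 2 (in0=1, in1=1): fault-free G1=0, G2=1, G3=1 → 1; observed 0. Eliminates G3 stuck-at-1.
Only G3 inverted output is consistent with every test.

G3 inverted output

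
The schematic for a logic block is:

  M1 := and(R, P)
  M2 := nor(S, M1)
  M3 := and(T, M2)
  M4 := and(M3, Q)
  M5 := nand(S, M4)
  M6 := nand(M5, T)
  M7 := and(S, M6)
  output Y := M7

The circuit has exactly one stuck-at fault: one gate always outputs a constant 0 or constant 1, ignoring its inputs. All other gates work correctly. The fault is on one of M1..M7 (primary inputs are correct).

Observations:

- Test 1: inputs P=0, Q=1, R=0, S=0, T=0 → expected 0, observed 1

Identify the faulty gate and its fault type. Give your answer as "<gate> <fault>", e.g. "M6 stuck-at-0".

Fault-free values for test 1 (P=0, Q=1, R=0, S=0, T=0): M1=0, M2=1, M3=0, M4=0, M5=1, M6=1, M7=0, giving Y=0. Observed 1.
Test 1: faults giving observed 1 are {M7 stuck-at-1}.
Only M7 stuck-at-1 is consistent with every test.

M7 stuck-at-1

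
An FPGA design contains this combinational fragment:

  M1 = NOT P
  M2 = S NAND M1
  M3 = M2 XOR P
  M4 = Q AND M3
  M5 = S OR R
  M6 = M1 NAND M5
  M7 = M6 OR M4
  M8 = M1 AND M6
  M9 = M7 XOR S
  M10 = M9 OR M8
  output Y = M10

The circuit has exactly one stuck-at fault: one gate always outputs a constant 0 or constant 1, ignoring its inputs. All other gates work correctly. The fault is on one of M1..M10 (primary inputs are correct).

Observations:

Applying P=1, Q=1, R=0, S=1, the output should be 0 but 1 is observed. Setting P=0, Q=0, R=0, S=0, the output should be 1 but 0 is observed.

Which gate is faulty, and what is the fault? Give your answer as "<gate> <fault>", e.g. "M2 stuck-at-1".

Fault-free values for test 1 (P=1, Q=1, R=0, S=1): M1=0, M2=1, M3=0, M4=0, M5=1, M6=1, M7=1, M8=0, M9=0, M10=0, giving Y=0. Observed 1.
Test 1: faults giving observed 1 are {M6 stuck-at-0, M7 stuck-at-0, M8 stuck-at-1, M9 stuck-at-1, M10 stuck-at-1}.
Test 2 (P=0, Q=0, R=0, S=0): fault-free M1=1, M2=1, M3=1, M4=0, M5=0, M6=1, M7=1, M8=1, M9=1, M10=1 → 1; observed 0. Eliminates M7 stuck-at-0, M8 stuck-at-1, M9 stuck-at-1, M10 stuck-at-1.
Only M6 stuck-at-0 is consistent with every test.

M6 stuck-at-0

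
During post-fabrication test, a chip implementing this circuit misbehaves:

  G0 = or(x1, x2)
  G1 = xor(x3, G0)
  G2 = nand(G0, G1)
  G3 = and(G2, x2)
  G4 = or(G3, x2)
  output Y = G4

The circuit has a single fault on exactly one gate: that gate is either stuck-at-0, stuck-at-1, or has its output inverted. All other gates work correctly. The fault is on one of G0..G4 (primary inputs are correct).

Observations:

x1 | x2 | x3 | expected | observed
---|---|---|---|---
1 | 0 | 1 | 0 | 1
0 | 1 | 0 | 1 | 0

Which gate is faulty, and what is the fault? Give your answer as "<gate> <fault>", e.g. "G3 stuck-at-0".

G4 inverted output

Fault-free values for test 1 (x1=1, x2=0, x3=1): G0=1, G1=0, G2=1, G3=0, G4=0, giving Y=0. Observed 1.
Test 1: faults giving observed 1 are {G3 stuck-at-1, G3 inverted output, G4 stuck-at-1, G4 inverted output}.
Test 2 (x1=0, x2=1, x3=0): fault-free G0=1, G1=1, G2=0, G3=0, G4=1 → 1; observed 0. Eliminates G3 stuck-at-1, G3 inverted output, G4 stuck-at-1.
Only G4 inverted output is consistent with every test.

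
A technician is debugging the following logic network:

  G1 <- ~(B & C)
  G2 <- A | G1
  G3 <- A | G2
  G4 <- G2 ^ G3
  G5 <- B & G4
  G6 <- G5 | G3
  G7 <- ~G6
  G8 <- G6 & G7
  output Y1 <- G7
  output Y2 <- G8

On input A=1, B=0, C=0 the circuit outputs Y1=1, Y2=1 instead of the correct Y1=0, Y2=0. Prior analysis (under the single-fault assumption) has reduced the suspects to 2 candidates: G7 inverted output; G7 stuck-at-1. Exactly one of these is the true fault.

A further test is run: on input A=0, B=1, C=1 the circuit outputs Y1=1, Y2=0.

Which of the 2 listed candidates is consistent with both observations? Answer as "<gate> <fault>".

Evaluate each candidate on input A=0, B=1, C=1:
  G7 inverted output: G1=0, G2=0, G3=0, G4=0, G5=0, G6=0, G7=0 [inverted output], G8=0 → Y1=0, Y2=0 — eliminated
  G7 stuck-at-1: G1=0, G2=0, G3=0, G4=0, G5=0, G6=0, G7=1 [stuck-at-1], G8=0 → Y1=1, Y2=0 — matches
Only G7 stuck-at-1 reproduces the observed Y1=1, Y2=0.

G7 stuck-at-1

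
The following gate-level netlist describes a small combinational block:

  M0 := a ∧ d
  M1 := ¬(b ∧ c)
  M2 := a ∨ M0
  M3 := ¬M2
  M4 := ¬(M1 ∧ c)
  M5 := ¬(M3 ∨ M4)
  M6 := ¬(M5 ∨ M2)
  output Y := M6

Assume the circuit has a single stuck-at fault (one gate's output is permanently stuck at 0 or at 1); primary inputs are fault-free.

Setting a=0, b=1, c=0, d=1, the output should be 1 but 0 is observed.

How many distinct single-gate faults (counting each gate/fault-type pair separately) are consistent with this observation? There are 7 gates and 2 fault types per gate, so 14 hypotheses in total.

4

Fault-free: M0=0, M1=1, M2=0, M3=1, M4=1, M5=0, M6=1 → 1. Observed 0.
  M0 stuck-at-0: output 1 ✗
  M0 stuck-at-1: output 0 ✓
  M1 stuck-at-0: output 1 ✗
  M1 stuck-at-1: output 1 ✗
  M2 stuck-at-0: output 1 ✗
  M2 stuck-at-1: output 0 ✓
  M3 stuck-at-0: output 1 ✗
  M3 stuck-at-1: output 1 ✗
  M4 stuck-at-0: output 1 ✗
  M4 stuck-at-1: output 1 ✗
  M5 stuck-at-0: output 1 ✗
  M5 stuck-at-1: output 0 ✓
  M6 stuck-at-0: output 0 ✓
  M6 stuck-at-1: output 1 ✗
Consistent faults: {M0 stuck-at-1, M2 stuck-at-1, M5 stuck-at-1, M6 stuck-at-0} — 4 in all.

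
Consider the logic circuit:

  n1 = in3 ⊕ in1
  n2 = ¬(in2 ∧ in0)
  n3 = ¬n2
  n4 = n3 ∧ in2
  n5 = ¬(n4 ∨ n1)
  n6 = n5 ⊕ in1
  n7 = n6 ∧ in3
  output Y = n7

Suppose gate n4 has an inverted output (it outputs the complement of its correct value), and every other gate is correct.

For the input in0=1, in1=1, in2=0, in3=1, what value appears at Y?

1

Propagate with n4 forced: n1=0, n2=1, n3=0, n4=1 [inverted output], n5=0, n6=1, n7=1.
So Y = 1. (Without the fault it would be 0.)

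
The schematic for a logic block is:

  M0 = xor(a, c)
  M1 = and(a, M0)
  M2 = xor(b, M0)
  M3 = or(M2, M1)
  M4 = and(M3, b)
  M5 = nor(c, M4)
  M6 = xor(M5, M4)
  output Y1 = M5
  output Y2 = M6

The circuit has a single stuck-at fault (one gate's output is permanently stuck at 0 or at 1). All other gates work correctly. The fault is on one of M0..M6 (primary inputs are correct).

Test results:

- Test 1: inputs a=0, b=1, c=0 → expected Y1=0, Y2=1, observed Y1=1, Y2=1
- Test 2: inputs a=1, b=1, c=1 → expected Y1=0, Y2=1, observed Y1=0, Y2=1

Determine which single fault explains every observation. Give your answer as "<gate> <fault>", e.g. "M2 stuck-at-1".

Fault-free values for test 1 (a=0, b=1, c=0): M0=0, M1=0, M2=1, M3=1, M4=1, M5=0, M6=1, giving Y1=0, Y2=1. Observed Y1=1, Y2=1.
Test 1: faults giving observed Y1=1, Y2=1 are {M0 stuck-at-1, M2 stuck-at-0, M3 stuck-at-0, M4 stuck-at-0}.
Test 2 (a=1, b=1, c=1): fault-free M0=0, M1=0, M2=1, M3=1, M4=1, M5=0, M6=1 → Y1=0, Y2=1; observed Y1=0, Y2=1. Eliminates M2 stuck-at-0, M3 stuck-at-0, M4 stuck-at-0.
Only M0 stuck-at-1 is consistent with every test.

M0 stuck-at-1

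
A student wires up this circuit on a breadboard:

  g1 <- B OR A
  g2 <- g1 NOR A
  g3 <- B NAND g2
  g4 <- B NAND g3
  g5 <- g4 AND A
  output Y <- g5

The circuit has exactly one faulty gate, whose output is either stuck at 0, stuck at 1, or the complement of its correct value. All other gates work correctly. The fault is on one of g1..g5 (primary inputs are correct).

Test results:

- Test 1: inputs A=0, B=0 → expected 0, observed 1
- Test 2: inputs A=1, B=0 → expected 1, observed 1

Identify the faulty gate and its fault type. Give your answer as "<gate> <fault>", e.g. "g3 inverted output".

Fault-free values for test 1 (A=0, B=0): g1=0, g2=1, g3=1, g4=1, g5=0, giving Y=0. Observed 1.
Test 1: faults giving observed 1 are {g5 stuck-at-1, g5 inverted output}.
Test 2 (A=1, B=0): fault-free g1=1, g2=0, g3=1, g4=1, g5=1 → 1; observed 1. Eliminates g5 inverted output.
Only g5 stuck-at-1 is consistent with every test.

g5 stuck-at-1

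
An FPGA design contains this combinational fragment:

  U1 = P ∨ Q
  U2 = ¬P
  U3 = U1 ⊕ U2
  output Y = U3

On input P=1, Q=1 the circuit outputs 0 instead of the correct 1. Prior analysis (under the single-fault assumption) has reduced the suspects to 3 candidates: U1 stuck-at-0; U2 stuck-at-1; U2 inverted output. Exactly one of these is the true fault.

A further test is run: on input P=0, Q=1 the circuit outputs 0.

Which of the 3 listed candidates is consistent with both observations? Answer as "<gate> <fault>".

Evaluate each candidate on input P=0, Q=1:
  U1 stuck-at-0: U1=0 [stuck-at-0], U2=1, U3=1 → 1 — eliminated
  U2 stuck-at-1: U1=1, U2=1 [stuck-at-1], U3=0 → 0 — matches
  U2 inverted output: U1=1, U2=0 [inverted output], U3=1 → 1 — eliminated
Only U2 stuck-at-1 reproduces the observed 0.

U2 stuck-at-1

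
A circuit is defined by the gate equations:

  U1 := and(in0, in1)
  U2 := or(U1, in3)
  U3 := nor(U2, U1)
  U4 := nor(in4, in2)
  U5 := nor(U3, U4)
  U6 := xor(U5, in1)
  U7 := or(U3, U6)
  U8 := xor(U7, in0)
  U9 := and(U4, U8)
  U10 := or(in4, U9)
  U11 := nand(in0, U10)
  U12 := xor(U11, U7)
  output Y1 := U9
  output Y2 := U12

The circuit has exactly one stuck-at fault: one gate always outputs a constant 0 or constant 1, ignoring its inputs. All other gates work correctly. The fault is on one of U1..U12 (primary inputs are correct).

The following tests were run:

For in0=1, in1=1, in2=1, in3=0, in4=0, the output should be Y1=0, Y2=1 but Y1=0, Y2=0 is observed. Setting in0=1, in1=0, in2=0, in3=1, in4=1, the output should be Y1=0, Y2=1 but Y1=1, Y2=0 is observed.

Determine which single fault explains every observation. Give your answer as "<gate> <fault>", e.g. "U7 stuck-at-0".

U4 stuck-at-1

Fault-free values for test 1 (in0=1, in1=1, in2=1, in3=0, in4=0): U1=1, U2=1, U3=0, U4=0, U5=1, U6=0, U7=0, U8=1, U9=0, U10=0, U11=1, U12=1, giving Y1=0, Y2=1. Observed Y1=0, Y2=0.
Test 1: faults giving observed Y1=0, Y2=0 are {U1 stuck-at-0, U3 stuck-at-1, U4 stuck-at-1, U5 stuck-at-0, U6 stuck-at-1, U7 stuck-at-1, U10 stuck-at-1, U11 stuck-at-0, U12 stuck-at-0}.
Test 2 (in0=1, in1=0, in2=0, in3=1, in4=1): fault-free U1=0, U2=1, U3=0, U4=0, U5=1, U6=1, U7=1, U8=0, U9=0, U10=1, U11=0, U12=1 → Y1=0, Y2=1; observed Y1=1, Y2=0. Eliminates U1 stuck-at-0, U3 stuck-at-1, U5 stuck-at-0, U6 stuck-at-1, U7 stuck-at-1, U10 stuck-at-1, U11 stuck-at-0, U12 stuck-at-0.
Only U4 stuck-at-1 is consistent with every test.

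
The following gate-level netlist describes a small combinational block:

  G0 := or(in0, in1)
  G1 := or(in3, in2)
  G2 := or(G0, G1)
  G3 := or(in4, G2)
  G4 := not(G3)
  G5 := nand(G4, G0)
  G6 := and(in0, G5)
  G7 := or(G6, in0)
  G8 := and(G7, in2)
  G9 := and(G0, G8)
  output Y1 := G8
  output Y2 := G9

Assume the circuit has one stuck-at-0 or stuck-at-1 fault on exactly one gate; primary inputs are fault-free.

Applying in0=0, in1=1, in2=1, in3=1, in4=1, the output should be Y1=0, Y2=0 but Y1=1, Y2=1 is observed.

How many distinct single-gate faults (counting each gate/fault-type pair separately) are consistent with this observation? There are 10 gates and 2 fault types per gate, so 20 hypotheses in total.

3

Fault-free: G0=1, G1=1, G2=1, G3=1, G4=0, G5=1, G6=0, G7=0, G8=0, G9=0 → Y1=0, Y2=0. Observed Y1=1, Y2=1.
  G0: none of the 2 fault types match ✗
  G1: none of the 2 fault types match ✗
  G2: none of the 2 fault types match ✗
  G3: none of the 2 fault types match ✗
  G4: none of the 2 fault types match ✗
  G5: none of the 2 fault types match ✗
  G6: stuck-at-1 ✓; others ✗
  G7: stuck-at-1 ✓; others ✗
  G8: stuck-at-1 ✓; others ✗
  G9: none of the 2 fault types match ✗
Consistent faults: {G6 stuck-at-1, G7 stuck-at-1, G8 stuck-at-1} — 3 in all.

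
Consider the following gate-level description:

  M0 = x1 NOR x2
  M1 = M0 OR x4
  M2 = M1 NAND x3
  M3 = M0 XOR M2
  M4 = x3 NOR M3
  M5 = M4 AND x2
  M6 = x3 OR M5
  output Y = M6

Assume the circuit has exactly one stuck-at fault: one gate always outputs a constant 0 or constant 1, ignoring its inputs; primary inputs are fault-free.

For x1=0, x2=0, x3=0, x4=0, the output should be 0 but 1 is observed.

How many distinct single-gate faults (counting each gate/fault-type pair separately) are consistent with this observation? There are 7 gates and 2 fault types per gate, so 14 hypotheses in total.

2

Fault-free: M0=1, M1=1, M2=1, M3=0, M4=1, M5=0, M6=0 → 0. Observed 1.
  M0 stuck-at-0: output 0 ✗
  M0 stuck-at-1: output 0 ✗
  M1 stuck-at-0: output 0 ✗
  M1 stuck-at-1: output 0 ✗
  M2 stuck-at-0: output 0 ✗
  M2 stuck-at-1: output 0 ✗
  M3 stuck-at-0: output 0 ✗
  M3 stuck-at-1: output 0 ✗
  M4 stuck-at-0: output 0 ✗
  M4 stuck-at-1: output 0 ✗
  M5 stuck-at-0: output 0 ✗
  M5 stuck-at-1: output 1 ✓
  M6 stuck-at-0: output 0 ✗
  M6 stuck-at-1: output 1 ✓
Consistent faults: {M5 stuck-at-1, M6 stuck-at-1} — 2 in all.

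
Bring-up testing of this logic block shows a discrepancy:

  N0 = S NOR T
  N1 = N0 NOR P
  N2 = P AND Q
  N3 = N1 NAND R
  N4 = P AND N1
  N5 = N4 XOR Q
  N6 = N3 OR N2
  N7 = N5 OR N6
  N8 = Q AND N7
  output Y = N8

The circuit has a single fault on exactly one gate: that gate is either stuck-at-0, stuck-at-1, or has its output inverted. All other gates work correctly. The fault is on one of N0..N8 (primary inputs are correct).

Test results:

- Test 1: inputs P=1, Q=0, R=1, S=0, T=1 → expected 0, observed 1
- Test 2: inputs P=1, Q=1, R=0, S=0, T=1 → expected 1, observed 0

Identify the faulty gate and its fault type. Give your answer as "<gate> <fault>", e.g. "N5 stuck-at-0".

Fault-free values for test 1 (P=1, Q=0, R=1, S=0, T=1): N0=0, N1=0, N2=0, N3=1, N4=0, N5=0, N6=1, N7=1, N8=0, giving Y=0. Observed 1.
Test 1: faults giving observed 1 are {N8 stuck-at-1, N8 inverted output}.
Test 2 (P=1, Q=1, R=0, S=0, T=1): fault-free N0=0, N1=0, N2=1, N3=1, N4=0, N5=1, N6=1, N7=1, N8=1 → 1; observed 0. Eliminates N8 stuck-at-1.
Only N8 inverted output is consistent with every test.

N8 inverted output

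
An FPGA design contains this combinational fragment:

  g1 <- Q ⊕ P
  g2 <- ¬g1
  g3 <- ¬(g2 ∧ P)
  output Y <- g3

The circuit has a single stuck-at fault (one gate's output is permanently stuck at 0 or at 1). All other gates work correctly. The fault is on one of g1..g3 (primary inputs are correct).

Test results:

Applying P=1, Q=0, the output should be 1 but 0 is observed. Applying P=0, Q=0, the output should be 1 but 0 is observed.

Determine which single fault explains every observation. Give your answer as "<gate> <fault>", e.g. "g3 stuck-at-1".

g3 stuck-at-0

Fault-free values for test 1 (P=1, Q=0): g1=1, g2=0, g3=1, giving Y=1. Observed 0.
Test 1: faults giving observed 0 are {g1 stuck-at-0, g2 stuck-at-1, g3 stuck-at-0}.
Test 2 (P=0, Q=0): fault-free g1=0, g2=1, g3=1 → 1; observed 0. Eliminates g1 stuck-at-0, g2 stuck-at-1.
Only g3 stuck-at-0 is consistent with every test.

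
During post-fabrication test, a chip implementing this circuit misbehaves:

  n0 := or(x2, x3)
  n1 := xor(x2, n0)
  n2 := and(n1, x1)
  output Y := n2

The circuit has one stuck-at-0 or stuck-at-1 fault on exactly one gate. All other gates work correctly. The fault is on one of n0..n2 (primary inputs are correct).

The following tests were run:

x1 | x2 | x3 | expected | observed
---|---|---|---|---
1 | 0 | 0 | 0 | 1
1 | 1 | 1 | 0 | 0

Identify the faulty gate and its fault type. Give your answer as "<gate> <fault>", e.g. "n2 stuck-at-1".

n0 stuck-at-1

Fault-free values for test 1 (x1=1, x2=0, x3=0): n0=0, n1=0, n2=0, giving Y=0. Observed 1.
Test 1: faults giving observed 1 are {n0 stuck-at-1, n1 stuck-at-1, n2 stuck-at-1}.
Test 2 (x1=1, x2=1, x3=1): fault-free n0=1, n1=0, n2=0 → 0; observed 0. Eliminates n1 stuck-at-1, n2 stuck-at-1.
Only n0 stuck-at-1 is consistent with every test.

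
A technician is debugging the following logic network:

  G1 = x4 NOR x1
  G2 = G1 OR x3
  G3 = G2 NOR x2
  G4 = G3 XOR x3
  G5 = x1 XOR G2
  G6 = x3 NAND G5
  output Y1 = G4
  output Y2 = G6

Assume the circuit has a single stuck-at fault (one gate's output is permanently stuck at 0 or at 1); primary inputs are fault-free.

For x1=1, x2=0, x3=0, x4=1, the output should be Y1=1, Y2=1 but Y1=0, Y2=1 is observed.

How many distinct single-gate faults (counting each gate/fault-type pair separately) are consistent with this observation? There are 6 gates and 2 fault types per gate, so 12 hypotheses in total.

Fault-free: G1=0, G2=0, G3=1, G4=1, G5=1, G6=1 → Y1=1, Y2=1. Observed Y1=0, Y2=1.
  G1 stuck-at-0: output Y1=1, Y2=1 ✗
  G1 stuck-at-1: output Y1=0, Y2=1 ✓
  G2 stuck-at-0: output Y1=1, Y2=1 ✗
  G2 stuck-at-1: output Y1=0, Y2=1 ✓
  G3 stuck-at-0: output Y1=0, Y2=1 ✓
  G3 stuck-at-1: output Y1=1, Y2=1 ✗
  G4 stuck-at-0: output Y1=0, Y2=1 ✓
  G4 stuck-at-1: output Y1=1, Y2=1 ✗
  G5 stuck-at-0: output Y1=1, Y2=1 ✗
  G5 stuck-at-1: output Y1=1, Y2=1 ✗
  G6 stuck-at-0: output Y1=1, Y2=0 ✗
  G6 stuck-at-1: output Y1=1, Y2=1 ✗
Consistent faults: {G1 stuck-at-1, G2 stuck-at-1, G3 stuck-at-0, G4 stuck-at-0} — 4 in all.

4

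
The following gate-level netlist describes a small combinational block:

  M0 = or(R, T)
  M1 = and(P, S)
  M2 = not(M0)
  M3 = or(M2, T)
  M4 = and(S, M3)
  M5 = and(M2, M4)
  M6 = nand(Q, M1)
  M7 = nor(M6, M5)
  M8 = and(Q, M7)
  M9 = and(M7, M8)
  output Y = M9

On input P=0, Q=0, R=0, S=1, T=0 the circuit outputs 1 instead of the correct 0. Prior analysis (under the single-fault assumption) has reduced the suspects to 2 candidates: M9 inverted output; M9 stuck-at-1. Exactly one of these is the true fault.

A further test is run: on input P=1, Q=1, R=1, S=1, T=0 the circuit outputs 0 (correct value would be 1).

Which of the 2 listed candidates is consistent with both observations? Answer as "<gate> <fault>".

M9 inverted output

Evaluate each candidate on input P=1, Q=1, R=1, S=1, T=0:
  M9 inverted output: M0=1, M1=1, M2=0, M3=0, M4=0, M5=0, M6=0, M7=1, M8=1, M9=0 [inverted output] → 0 — matches
  M9 stuck-at-1: M0=1, M1=1, M2=0, M3=0, M4=0, M5=0, M6=0, M7=1, M8=1, M9=1 [stuck-at-1] → 1 — eliminated
Only M9 inverted output reproduces the observed 0.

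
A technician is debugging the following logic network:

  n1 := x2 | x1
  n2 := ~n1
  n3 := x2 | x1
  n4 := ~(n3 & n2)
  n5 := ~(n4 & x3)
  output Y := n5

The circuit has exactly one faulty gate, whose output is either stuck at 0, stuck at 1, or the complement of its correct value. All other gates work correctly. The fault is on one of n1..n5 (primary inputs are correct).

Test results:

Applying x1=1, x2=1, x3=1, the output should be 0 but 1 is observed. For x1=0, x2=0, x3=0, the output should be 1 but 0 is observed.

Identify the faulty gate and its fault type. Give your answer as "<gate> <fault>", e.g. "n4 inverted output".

n5 inverted output

Fault-free values for test 1 (x1=1, x2=1, x3=1): n1=1, n2=0, n3=1, n4=1, n5=0, giving Y=0. Observed 1.
Test 1: faults giving observed 1 are {n1 stuck-at-0, n1 inverted output, n2 stuck-at-1, n2 inverted output, n4 stuck-at-0, n4 inverted output, n5 stuck-at-1, n5 inverted output}.
Test 2 (x1=0, x2=0, x3=0): fault-free n1=0, n2=1, n3=0, n4=1, n5=1 → 1; observed 0. Eliminates n1 stuck-at-0, n1 inverted output, n2 stuck-at-1, n2 inverted output, n4 stuck-at-0, n4 inverted output, n5 stuck-at-1.
Only n5 inverted output is consistent with every test.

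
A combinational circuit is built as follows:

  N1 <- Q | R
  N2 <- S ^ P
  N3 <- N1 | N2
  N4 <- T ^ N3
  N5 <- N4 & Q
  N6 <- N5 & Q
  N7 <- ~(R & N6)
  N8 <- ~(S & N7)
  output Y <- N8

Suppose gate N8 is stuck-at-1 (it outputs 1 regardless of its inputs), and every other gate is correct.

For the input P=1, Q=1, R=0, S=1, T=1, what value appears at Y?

1

Propagate with N8 forced: N1=1, N2=0, N3=1, N4=0, N5=0, N6=0, N7=1, N8=1 [stuck-at-1].
So Y = 1. (Without the fault it would be 0.)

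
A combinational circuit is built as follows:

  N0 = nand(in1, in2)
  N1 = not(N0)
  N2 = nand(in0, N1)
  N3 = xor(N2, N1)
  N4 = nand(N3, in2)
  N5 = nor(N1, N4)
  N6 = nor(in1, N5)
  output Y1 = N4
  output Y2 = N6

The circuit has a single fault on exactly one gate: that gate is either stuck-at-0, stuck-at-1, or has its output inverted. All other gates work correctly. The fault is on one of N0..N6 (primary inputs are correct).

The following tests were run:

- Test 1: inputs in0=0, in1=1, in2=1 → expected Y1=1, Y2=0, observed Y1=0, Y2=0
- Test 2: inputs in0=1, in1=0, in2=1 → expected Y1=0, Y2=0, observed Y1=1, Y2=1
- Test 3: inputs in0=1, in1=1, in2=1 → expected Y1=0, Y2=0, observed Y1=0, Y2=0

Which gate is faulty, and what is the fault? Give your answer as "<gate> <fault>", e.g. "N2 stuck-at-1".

N2 stuck-at-0

Fault-free values for test 1 (in0=0, in1=1, in2=1): N0=0, N1=1, N2=1, N3=0, N4=1, N5=0, N6=0, giving Y1=1, Y2=0. Observed Y1=0, Y2=0.
Test 1: faults giving observed Y1=0, Y2=0 are {N0 stuck-at-1, N0 inverted output, N1 stuck-at-0, N1 inverted output, N2 stuck-at-0, N2 inverted output, N3 stuck-at-1, N3 inverted output, N4 stuck-at-0, N4 inverted output}.
Test 2 (in0=1, in1=0, in2=1): fault-free N0=1, N1=0, N2=1, N3=1, N4=0, N5=1, N6=0 → Y1=0, Y2=0; observed Y1=1, Y2=1. Eliminates N0 stuck-at-1, N0 inverted output, N1 stuck-at-0, N1 inverted output, N3 stuck-at-1, N4 stuck-at-0.
Test 3 (in0=1, in1=1, in2=1): fault-free N0=0, N1=1, N2=0, N3=1, N4=0, N5=0, N6=0 → Y1=0, Y2=0; observed Y1=0, Y2=0. Eliminates N2 inverted output, N3 inverted output, N4 inverted output.
Only N2 stuck-at-0 is consistent with every test.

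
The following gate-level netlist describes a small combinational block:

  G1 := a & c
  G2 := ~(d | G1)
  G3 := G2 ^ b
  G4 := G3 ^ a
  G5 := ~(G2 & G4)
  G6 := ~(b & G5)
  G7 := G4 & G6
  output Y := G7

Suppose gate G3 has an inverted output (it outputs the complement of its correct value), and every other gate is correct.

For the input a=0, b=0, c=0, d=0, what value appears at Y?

0

Propagate with G3 forced: G1=0, G2=1, G3=0 [inverted output], G4=0, G5=1, G6=1, G7=0.
So Y = 0. (Without the fault it would be 1.)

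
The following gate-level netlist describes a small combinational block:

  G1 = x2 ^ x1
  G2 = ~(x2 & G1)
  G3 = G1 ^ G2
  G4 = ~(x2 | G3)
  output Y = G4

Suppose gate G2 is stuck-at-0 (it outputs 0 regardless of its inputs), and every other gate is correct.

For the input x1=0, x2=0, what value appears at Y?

Propagate with G2 forced: G1=0, G2=0 [stuck-at-0], G3=0, G4=1.
So Y = 1. (Without the fault it would be 0.)

1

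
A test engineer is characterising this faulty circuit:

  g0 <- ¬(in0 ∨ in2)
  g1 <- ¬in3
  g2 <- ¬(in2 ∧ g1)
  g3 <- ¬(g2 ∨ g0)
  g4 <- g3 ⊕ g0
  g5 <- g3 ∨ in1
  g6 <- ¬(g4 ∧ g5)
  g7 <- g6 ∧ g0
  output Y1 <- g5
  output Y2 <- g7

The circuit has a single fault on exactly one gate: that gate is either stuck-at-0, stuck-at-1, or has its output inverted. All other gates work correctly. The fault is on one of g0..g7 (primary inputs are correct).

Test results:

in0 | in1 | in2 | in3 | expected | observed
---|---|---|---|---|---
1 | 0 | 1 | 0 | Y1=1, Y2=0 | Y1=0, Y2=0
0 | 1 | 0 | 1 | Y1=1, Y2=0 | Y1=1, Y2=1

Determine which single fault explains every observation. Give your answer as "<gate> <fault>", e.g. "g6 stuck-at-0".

g3 inverted output

Fault-free values for test 1 (in0=1, in1=0, in2=1, in3=0): g0=0, g1=1, g2=0, g3=1, g4=1, g5=1, g6=0, g7=0, giving Y1=1, Y2=0. Observed Y1=0, Y2=0.
Test 1: faults giving observed Y1=0, Y2=0 are {g1 stuck-at-0, g1 inverted output, g2 stuck-at-1, g2 inverted output, g3 stuck-at-0, g3 inverted output, g5 stuck-at-0, g5 inverted output}.
Test 2 (in0=0, in1=1, in2=0, in3=1): fault-free g0=1, g1=0, g2=1, g3=0, g4=1, g5=1, g6=0, g7=0 → Y1=1, Y2=0; observed Y1=1, Y2=1. Eliminates g1 stuck-at-0, g1 inverted output, g2 stuck-at-1, g2 inverted output, g3 stuck-at-0, g5 stuck-at-0, g5 inverted output.
Only g3 inverted output is consistent with every test.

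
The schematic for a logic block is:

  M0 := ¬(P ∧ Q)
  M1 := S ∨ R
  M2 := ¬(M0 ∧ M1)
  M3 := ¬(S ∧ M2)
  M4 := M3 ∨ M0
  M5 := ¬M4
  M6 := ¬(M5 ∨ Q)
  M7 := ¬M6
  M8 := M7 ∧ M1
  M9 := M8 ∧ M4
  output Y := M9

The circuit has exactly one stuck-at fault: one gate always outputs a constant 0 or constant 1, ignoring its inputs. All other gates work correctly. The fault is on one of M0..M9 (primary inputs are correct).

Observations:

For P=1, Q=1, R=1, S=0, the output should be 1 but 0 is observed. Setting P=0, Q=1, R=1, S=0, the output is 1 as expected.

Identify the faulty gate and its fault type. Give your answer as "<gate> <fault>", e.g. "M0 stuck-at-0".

Fault-free values for test 1 (P=1, Q=1, R=1, S=0): M0=0, M1=1, M2=1, M3=1, M4=1, M5=0, M6=0, M7=1, M8=1, M9=1, giving Y=1. Observed 0.
Test 1: faults giving observed 0 are {M1 stuck-at-0, M3 stuck-at-0, M4 stuck-at-0, M6 stuck-at-1, M7 stuck-at-0, M8 stuck-at-0, M9 stuck-at-0}.
Test 2 (P=0, Q=1, R=1, S=0): fault-free M0=1, M1=1, M2=0, M3=1, M4=1, M5=0, M6=0, M7=1, M8=1, M9=1 → 1; observed 1. Eliminates M1 stuck-at-0, M4 stuck-at-0, M6 stuck-at-1, M7 stuck-at-0, M8 stuck-at-0, M9 stuck-at-0.
Only M3 stuck-at-0 is consistent with every test.

M3 stuck-at-0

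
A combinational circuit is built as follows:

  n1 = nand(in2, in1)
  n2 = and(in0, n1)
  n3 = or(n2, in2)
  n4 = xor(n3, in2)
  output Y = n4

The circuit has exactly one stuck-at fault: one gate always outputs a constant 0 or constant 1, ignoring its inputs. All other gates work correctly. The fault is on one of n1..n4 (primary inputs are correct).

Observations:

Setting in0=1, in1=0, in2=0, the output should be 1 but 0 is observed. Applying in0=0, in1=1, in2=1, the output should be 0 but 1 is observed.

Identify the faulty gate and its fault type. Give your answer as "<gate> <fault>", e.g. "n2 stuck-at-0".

Fault-free values for test 1 (in0=1, in1=0, in2=0): n1=1, n2=1, n3=1, n4=1, giving Y=1. Observed 0.
Test 1: faults giving observed 0 are {n1 stuck-at-0, n2 stuck-at-0, n3 stuck-at-0, n4 stuck-at-0}.
Test 2 (in0=0, in1=1, in2=1): fault-free n1=0, n2=0, n3=1, n4=0 → 0; observed 1. Eliminates n1 stuck-at-0, n2 stuck-at-0, n4 stuck-at-0.
Only n3 stuck-at-0 is consistent with every test.

n3 stuck-at-0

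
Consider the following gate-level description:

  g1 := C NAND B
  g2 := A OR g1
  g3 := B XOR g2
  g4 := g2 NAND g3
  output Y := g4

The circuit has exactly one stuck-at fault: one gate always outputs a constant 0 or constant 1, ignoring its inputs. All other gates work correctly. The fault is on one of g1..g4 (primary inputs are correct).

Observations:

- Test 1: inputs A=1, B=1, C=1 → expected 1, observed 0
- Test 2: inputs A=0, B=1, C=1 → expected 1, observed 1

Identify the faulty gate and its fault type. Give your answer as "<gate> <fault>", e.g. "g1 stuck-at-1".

g3 stuck-at-1

Fault-free values for test 1 (A=1, B=1, C=1): g1=0, g2=1, g3=0, g4=1, giving Y=1. Observed 0.
Test 1: faults giving observed 0 are {g3 stuck-at-1, g4 stuck-at-0}.
Test 2 (A=0, B=1, C=1): fault-free g1=0, g2=0, g3=1, g4=1 → 1; observed 1. Eliminates g4 stuck-at-0.
Only g3 stuck-at-1 is consistent with every test.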